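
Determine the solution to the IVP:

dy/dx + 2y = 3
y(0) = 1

General solution: y = 3/2 + Ce^(-2x)
Applying y(0) = 1: C = 1 - 3/2 = -1/2
Particular solution: y = 3/2 - (1/2)e^(-2x)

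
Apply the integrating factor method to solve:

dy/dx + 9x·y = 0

Using integrating factor method:

General solution: y = Ce^(-9x^2/2)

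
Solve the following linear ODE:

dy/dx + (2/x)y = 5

Using integrating factor method:

General solution: y = (5/3)x + Cx^(-2)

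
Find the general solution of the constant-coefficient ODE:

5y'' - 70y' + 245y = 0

Characteristic equation: 5r² - 70r + 245 = 0
Divide by 5: r² - 14r + 49 = 0
Factored: (r - 7)² = 0
Repeated root: r = 7
General solution: y = (C₁ + C₂x)e^(7x)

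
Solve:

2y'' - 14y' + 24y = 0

Characteristic equation: 2r² - 14r + 24 = 0
Divide by 2: r² - 7r + 12 = 0
Roots: r = 3, 4 (distinct real)
General solution: y = C₁e^(3x) + C₂e^(4x)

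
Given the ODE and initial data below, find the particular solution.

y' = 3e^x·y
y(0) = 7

General solution: y = Ce^(3e^x)
Applying IC y(0) = 7:
Particular solution: y = 7e^(3(e^x - 1))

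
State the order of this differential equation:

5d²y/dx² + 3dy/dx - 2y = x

The order is 2 (highest derivative is of order 2).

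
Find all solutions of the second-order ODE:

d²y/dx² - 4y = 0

Characteristic equation: r² - 4 = 0
Roots: r = 2, -2 (distinct real)
General solution: y = C₁e^(2x) + C₂e^(-2x)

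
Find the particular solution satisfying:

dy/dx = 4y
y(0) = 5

General solution: y = Ce^(4x)
Applying IC y(0) = 5:
Particular solution: y = 5e^(4x)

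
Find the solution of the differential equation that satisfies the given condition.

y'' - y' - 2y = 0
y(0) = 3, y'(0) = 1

General solution: y = C₁e^(2x) + C₂e^(-x)
Applying ICs: C₁ = 4/3, C₂ = 5/3
Particular solution: y = (4/3)e^(2x) + (5/3)e^(-x)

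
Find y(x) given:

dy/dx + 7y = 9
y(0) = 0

General solution: y = 9/7 + Ce^(-7x)
Applying y(0) = 0: C = 0 - 9/7 = -9/7
Particular solution: y = 9/7 - (9/7)e^(-7x)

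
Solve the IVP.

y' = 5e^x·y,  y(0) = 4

General solution: y = Ce^(5e^x)
Applying IC y(0) = 4:
Particular solution: y = 4e^(5(e^x - 1))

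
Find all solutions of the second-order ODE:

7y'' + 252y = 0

Characteristic equation: 7r² + 252 = 0
Divide by 7: r² + 36 = 0
Roots: r = ±6i (complex conjugates)
General solution: y = C₁cos(6x) + C₂sin(6x)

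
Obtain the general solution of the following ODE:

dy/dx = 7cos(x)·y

Separating variables and integrating:
ln|y| = 7sin(x) + C

General solution: y = Ce^(7sin(x))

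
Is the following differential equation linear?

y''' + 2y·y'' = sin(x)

No. Nonlinear (y·y'' term)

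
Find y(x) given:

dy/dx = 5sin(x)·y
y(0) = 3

General solution: y = Ce^(-5cos(x))
Applying IC y(0) = 3:
Particular solution: y = 3e^(5(1-cos(x)))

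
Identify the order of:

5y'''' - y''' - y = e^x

The order is 4 (highest derivative is of order 4).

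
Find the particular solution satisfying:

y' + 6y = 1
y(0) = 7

General solution: y = 1/6 + Ce^(-6x)
Applying y(0) = 7: C = 7 - 1/6 = 41/6
Particular solution: y = 1/6 + (41/6)e^(-6x)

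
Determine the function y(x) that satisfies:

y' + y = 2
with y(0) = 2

General solution: y = 2 + Ce^(-x)
Applying y(0) = 2: C = 2 - 2 = 0
Particular solution: y = 2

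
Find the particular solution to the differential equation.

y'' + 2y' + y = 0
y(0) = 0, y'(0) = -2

General solution: y = (C₁ + C₂x)e^(-x)
Repeated root r = -1
Applying ICs: C₁ = 0, C₂ = -2
Particular solution: y = -2xe^(-x)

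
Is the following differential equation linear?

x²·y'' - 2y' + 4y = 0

Yes. Linear (y and its derivatives appear to the first power only, no products of y terms)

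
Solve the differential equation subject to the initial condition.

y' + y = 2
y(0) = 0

General solution: y = 2 + Ce^(-x)
Applying y(0) = 0: C = 0 - 2 = -2
Particular solution: y = 2 - 2e^(-x)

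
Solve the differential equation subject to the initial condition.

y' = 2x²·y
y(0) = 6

General solution: y = Ce^(2x³/3)
Applying IC y(0) = 6:
Particular solution: y = 6e^(2x³/3)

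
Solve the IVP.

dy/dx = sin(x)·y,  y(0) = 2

General solution: y = Ce^(-cos(x))
Applying IC y(0) = 2:
Particular solution: y = 2e^(1-cos(x))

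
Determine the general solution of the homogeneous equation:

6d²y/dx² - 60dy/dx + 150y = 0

Characteristic equation: 6r² - 60r + 150 = 0
Divide by 6: r² - 10r + 25 = 0
Factored: (r - 5)² = 0
Repeated root: r = 5
General solution: y = (C₁ + C₂x)e^(5x)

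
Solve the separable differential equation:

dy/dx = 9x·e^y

Separating variables and integrating:
-e^(-y) = 9x²/2 + C

General solution: y = -ln(C - 9x²/2)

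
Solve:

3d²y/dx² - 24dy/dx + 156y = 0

Characteristic equation: 3r² - 24r + 156 = 0
Divide by 3: r² - 8r + 52 = 0
Roots: r = 4 ± 6i (complex conjugates)
General solution: y = e^(4x)(C₁cos(6x) + C₂sin(6x))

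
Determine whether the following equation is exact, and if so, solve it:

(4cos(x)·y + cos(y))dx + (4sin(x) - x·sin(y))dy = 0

Verify exactness: ∂M/∂y = ∂N/∂x ✓
Find F(x,y) such that ∂F/∂x = M, ∂F/∂y = N
Solution: 4sin(x)·y + x·cos(y) = C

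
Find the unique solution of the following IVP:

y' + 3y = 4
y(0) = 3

General solution: y = 4/3 + Ce^(-3x)
Applying y(0) = 3: C = 3 - 4/3 = 5/3
Particular solution: y = 4/3 + (5/3)e^(-3x)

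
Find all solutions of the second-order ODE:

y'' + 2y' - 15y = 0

Characteristic equation: r² + 2r - 15 = 0
Roots: r = 3, -5 (distinct real)
General solution: y = C₁e^(3x) + C₂e^(-5x)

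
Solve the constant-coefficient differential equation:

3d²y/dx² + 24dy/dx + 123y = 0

Characteristic equation: 3r² + 24r + 123 = 0
Divide by 3: r² + 8r + 41 = 0
Roots: r = -4 ± 5i (complex conjugates)
General solution: y = e^(-4x)(C₁cos(5x) + C₂sin(5x))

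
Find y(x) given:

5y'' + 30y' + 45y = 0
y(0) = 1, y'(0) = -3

General solution: y = (C₁ + C₂x)e^(-3x)
Repeated root r = -3
Applying ICs: C₁ = 1, C₂ = 0
Particular solution: y = e^(-3x)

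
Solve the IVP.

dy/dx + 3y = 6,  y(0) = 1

General solution: y = 2 + Ce^(-3x)
Applying y(0) = 1: C = 1 - 2 = -1
Particular solution: y = 2 - e^(-3x)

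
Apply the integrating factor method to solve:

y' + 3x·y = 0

Using integrating factor method:

General solution: y = Ce^(-3x^2/2)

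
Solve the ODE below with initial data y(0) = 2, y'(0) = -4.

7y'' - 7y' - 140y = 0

General solution: y = C₁e^(5x) + C₂e^(-4x)
Applying ICs: C₁ = 4/9, C₂ = 14/9
Particular solution: y = (4/9)e^(5x) + (14/9)e^(-4x)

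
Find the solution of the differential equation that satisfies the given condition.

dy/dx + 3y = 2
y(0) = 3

General solution: y = 2/3 + Ce^(-3x)
Applying y(0) = 3: C = 3 - 2/3 = 7/3
Particular solution: y = 2/3 + (7/3)e^(-3x)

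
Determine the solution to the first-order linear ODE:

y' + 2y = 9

Using integrating factor method:

General solution: y = 9/2 + Ce^(-2x)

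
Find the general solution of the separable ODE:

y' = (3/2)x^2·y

Separating variables and integrating:
ln|y| = x^3/2 + C

General solution: y = Ce^(x^3/2)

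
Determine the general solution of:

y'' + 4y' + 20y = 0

Characteristic equation: r² + 4r + 20 = 0
Roots: r = -2 ± 4i (complex conjugates)
General solution: y = e^(-2x)(C₁cos(4x) + C₂sin(4x))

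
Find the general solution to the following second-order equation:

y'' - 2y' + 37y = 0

Characteristic equation: r² - 2r + 37 = 0
Roots: r = 1 ± 6i (complex conjugates)
General solution: y = e^x(C₁cos(6x) + C₂sin(6x))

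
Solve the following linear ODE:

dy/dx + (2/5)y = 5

Using integrating factor method:

General solution: y = 25/2 + Ce^(-2x/5)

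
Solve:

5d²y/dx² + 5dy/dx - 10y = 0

Characteristic equation: 5r² + 5r - 10 = 0
Divide by 5: r² + r - 2 = 0
Roots: r = 1, -2 (distinct real)
General solution: y = C₁e^x + C₂e^(-2x)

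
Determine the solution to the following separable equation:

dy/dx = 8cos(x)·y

Separating variables and integrating:
ln|y| = 8sin(x) + C

General solution: y = Ce^(8sin(x))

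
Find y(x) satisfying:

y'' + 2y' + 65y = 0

Characteristic equation: r² + 2r + 65 = 0
Roots: r = -1 ± 8i (complex conjugates)
General solution: y = e^(-x)(C₁cos(8x) + C₂sin(8x))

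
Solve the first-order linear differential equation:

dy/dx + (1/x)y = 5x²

Using integrating factor method:

General solution: y = (5/4)x^3 + C/x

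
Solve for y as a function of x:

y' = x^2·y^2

Separating variables and integrating:
-1/y = x^3/3 + C

General solution: y^-1 = (-1/3)x^3 + C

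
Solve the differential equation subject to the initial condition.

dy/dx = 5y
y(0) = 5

General solution: y = Ce^(5x)
Applying IC y(0) = 5:
Particular solution: y = 5e^(5x)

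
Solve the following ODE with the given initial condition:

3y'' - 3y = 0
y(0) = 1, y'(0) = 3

General solution: y = C₁e^x + C₂e^(-x)
Applying ICs: C₁ = 2, C₂ = -1
Particular solution: y = 2e^x - e^(-x)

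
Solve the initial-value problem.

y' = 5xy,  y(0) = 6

General solution: y = Ce^(5x²/2)
Applying IC y(0) = 6:
Particular solution: y = 6e^(5x²/2)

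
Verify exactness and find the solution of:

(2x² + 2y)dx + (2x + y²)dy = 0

Verify exactness: ∂M/∂y = ∂N/∂x ✓
Find F(x,y) such that ∂F/∂x = M, ∂F/∂y = N
Solution: 2x³/3 + 2xy + y³/3 = C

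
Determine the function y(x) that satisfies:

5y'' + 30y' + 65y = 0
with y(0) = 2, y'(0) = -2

General solution: y = e^(-3x)(C₁cos(2x) + C₂sin(2x))
Complex roots r = -3 ± 2i
Applying ICs: C₁ = 2, C₂ = 2
Particular solution: y = e^(-3x)(2cos(2x) + 2sin(2x))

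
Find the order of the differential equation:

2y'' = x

The order is 2 (highest derivative is of order 2).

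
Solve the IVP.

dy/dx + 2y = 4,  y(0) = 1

General solution: y = 2 + Ce^(-2x)
Applying y(0) = 1: C = 1 - 2 = -1
Particular solution: y = 2 - e^(-2x)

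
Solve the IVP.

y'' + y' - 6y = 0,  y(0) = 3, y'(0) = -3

General solution: y = C₁e^(2x) + C₂e^(-3x)
Applying ICs: C₁ = 6/5, C₂ = 9/5
Particular solution: y = (6/5)e^(2x) + (9/5)e^(-3x)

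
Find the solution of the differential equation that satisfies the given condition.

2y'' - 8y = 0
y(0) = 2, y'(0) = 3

General solution: y = C₁e^(2x) + C₂e^(-2x)
Applying ICs: C₁ = 7/4, C₂ = 1/4
Particular solution: y = (7/4)e^(2x) + (1/4)e^(-2x)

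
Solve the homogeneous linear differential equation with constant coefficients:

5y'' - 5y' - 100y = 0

Characteristic equation: 5r² - 5r - 100 = 0
Divide by 5: r² - r - 20 = 0
Roots: r = 5, -4 (distinct real)
General solution: y = C₁e^(5x) + C₂e^(-4x)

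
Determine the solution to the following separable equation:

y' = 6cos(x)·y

Separating variables and integrating:
ln|y| = 6sin(x) + C

General solution: y = Ce^(6sin(x))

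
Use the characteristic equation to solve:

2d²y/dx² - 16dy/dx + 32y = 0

Characteristic equation: 2r² - 16r + 32 = 0
Divide by 2: r² - 8r + 16 = 0
Factored: (r - 4)² = 0
Repeated root: r = 4
General solution: y = (C₁ + C₂x)e^(4x)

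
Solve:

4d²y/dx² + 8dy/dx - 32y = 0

Characteristic equation: 4r² + 8r - 32 = 0
Divide by 4: r² + 2r - 8 = 0
Roots: r = 2, -4 (distinct real)
General solution: y = C₁e^(2x) + C₂e^(-4x)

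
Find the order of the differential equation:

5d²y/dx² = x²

The order is 2 (highest derivative is of order 2).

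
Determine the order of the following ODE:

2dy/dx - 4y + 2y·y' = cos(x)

The order is 1 (highest derivative is of order 1).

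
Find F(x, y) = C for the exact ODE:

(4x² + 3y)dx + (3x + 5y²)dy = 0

Verify exactness: ∂M/∂y = ∂N/∂x ✓
Find F(x,y) such that ∂F/∂x = M, ∂F/∂y = N
Solution: 4x³/3 + 3xy + 5y³/3 = C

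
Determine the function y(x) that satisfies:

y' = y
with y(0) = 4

General solution: y = Ce^x
Applying IC y(0) = 4:
Particular solution: y = 4e^x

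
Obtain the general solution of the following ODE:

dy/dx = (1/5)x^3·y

Separating variables and integrating:
ln|y| = x^4/20 + C

General solution: y = Ce^(x^4/20)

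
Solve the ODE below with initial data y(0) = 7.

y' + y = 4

General solution: y = 4 + Ce^(-x)
Applying y(0) = 7: C = 7 - 4 = 3
Particular solution: y = 4 + 3e^(-x)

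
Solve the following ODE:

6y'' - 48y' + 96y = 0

Characteristic equation: 6r² - 48r + 96 = 0
Divide by 6: r² - 8r + 16 = 0
Factored: (r - 4)² = 0
Repeated root: r = 4
General solution: y = (C₁ + C₂x)e^(4x)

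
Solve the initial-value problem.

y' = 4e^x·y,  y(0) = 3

General solution: y = Ce^(4e^x)
Applying IC y(0) = 3:
Particular solution: y = 3e^(4(e^x - 1))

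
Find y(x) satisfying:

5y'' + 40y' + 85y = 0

Characteristic equation: 5r² + 40r + 85 = 0
Divide by 5: r² + 8r + 17 = 0
Roots: r = -4 ± i (complex conjugates)
General solution: y = e^(-4x)(C₁cos(x) + C₂sin(x))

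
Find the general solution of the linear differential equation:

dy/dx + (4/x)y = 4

Using integrating factor method:

General solution: y = (4/5)x + Cx^(-4)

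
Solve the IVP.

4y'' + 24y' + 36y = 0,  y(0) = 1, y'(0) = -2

General solution: y = (C₁ + C₂x)e^(-3x)
Repeated root r = -3
Applying ICs: C₁ = 1, C₂ = 1
Particular solution: y = (1 + x)e^(-3x)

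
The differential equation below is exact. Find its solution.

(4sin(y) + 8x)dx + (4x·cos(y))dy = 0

Verify exactness: ∂M/∂y = ∂N/∂x ✓
Find F(x,y) such that ∂F/∂x = M, ∂F/∂y = N
Solution: 4x·sin(y) + 4x² = C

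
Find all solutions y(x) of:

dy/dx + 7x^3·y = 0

Using integrating factor method:

General solution: y = Ce^(-7x^4/4)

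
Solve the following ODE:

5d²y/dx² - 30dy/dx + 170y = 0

Characteristic equation: 5r² - 30r + 170 = 0
Divide by 5: r² - 6r + 34 = 0
Roots: r = 3 ± 5i (complex conjugates)
General solution: y = e^(3x)(C₁cos(5x) + C₂sin(5x))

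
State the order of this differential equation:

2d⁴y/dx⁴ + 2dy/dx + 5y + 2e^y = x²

The order is 4 (highest derivative is of order 4).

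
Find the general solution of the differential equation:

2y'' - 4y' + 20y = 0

Characteristic equation: 2r² - 4r + 20 = 0
Divide by 2: r² - 2r + 10 = 0
Roots: r = 1 ± 3i (complex conjugates)
General solution: y = e^x(C₁cos(3x) + C₂sin(3x))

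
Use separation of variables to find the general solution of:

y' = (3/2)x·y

Separating variables and integrating:
ln|y| = 3x^2/4 + C

General solution: y = Ce^(3x^2/4)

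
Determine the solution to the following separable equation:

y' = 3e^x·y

Separating variables and integrating:
ln|y| = 3e^x + C

General solution: y = Ce^(3e^x)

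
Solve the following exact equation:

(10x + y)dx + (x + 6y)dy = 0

Verify exactness: ∂M/∂y = ∂N/∂x ✓
Find F(x,y) such that ∂F/∂x = M, ∂F/∂y = N
Solution: 5x² + xy + 3y² = C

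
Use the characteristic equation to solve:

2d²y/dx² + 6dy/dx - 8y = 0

Characteristic equation: 2r² + 6r - 8 = 0
Divide by 2: r² + 3r - 4 = 0
Roots: r = 1, -4 (distinct real)
General solution: y = C₁e^x + C₂e^(-4x)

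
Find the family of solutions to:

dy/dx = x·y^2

Separating variables and integrating:
-1/y = x^2/2 + C

General solution: y^-1 = (-1/2)x^2 + C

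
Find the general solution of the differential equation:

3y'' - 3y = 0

Characteristic equation: 3r² - 3 = 0
Divide by 3: r² - 1 = 0
Roots: r = 1, -1 (distinct real)
General solution: y = C₁e^x + C₂e^(-x)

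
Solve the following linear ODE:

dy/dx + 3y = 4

Using integrating factor method:

General solution: y = 4/3 + Ce^(-3x)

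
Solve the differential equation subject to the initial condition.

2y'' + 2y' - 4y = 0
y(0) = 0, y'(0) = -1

General solution: y = C₁e^x + C₂e^(-2x)
Applying ICs: C₁ = -1/3, C₂ = 1/3
Particular solution: y = -(1/3)e^x + (1/3)e^(-2x)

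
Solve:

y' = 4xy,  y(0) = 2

General solution: y = Ce^(2x²)
Applying IC y(0) = 2:
Particular solution: y = 2e^(2x²)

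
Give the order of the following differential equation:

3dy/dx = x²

The order is 1 (highest derivative is of order 1).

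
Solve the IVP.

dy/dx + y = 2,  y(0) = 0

General solution: y = 2 + Ce^(-x)
Applying y(0) = 0: C = 0 - 2 = -2
Particular solution: y = 2 - 2e^(-x)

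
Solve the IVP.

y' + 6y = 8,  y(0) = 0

General solution: y = 4/3 + Ce^(-6x)
Applying y(0) = 0: C = 0 - 4/3 = -4/3
Particular solution: y = 4/3 - (4/3)e^(-6x)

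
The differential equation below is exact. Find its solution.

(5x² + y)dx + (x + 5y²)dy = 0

Verify exactness: ∂M/∂y = ∂N/∂x ✓
Find F(x,y) such that ∂F/∂x = M, ∂F/∂y = N
Solution: 5x³/3 + xy + 5y³/3 = C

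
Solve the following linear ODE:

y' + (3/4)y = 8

Using integrating factor method:

General solution: y = 32/3 + Ce^(-3x/4)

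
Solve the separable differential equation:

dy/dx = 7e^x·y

Separating variables and integrating:
ln|y| = 7e^x + C

General solution: y = Ce^(7e^x)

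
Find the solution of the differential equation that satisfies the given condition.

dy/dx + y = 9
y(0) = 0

General solution: y = 9 + Ce^(-x)
Applying y(0) = 0: C = 0 - 9 = -9
Particular solution: y = 9 - 9e^(-x)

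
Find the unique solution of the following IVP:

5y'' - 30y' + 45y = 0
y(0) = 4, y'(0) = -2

General solution: y = (C₁ + C₂x)e^(3x)
Repeated root r = 3
Applying ICs: C₁ = 4, C₂ = -14
Particular solution: y = (4 - 14x)e^(3x)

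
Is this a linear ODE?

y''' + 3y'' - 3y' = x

Yes. Linear (y and its derivatives appear to the first power only, no products of y terms)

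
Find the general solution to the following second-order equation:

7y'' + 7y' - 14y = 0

Characteristic equation: 7r² + 7r - 14 = 0
Divide by 7: r² + r - 2 = 0
Roots: r = 1, -2 (distinct real)
General solution: y = C₁e^x + C₂e^(-2x)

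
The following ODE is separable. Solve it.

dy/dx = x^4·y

Separating variables and integrating:
ln|y| = x^5/5 + C

General solution: y = Ce^(x^5/5)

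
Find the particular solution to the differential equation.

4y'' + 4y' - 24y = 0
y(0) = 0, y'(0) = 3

General solution: y = C₁e^(2x) + C₂e^(-3x)
Applying ICs: C₁ = 3/5, C₂ = -3/5
Particular solution: y = (3/5)e^(2x) - (3/5)e^(-3x)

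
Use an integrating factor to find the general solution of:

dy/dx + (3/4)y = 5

Using integrating factor method:

General solution: y = 20/3 + Ce^(-3x/4)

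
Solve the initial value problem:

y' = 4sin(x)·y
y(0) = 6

General solution: y = Ce^(-4cos(x))
Applying IC y(0) = 6:
Particular solution: y = 6e^(4(1-cos(x)))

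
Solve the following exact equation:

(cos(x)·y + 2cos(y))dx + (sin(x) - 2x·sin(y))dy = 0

Verify exactness: ∂M/∂y = ∂N/∂x ✓
Find F(x,y) such that ∂F/∂x = M, ∂F/∂y = N
Solution: sin(x)·y + 2x·cos(y) = C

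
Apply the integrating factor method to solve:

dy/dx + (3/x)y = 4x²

Using integrating factor method:

General solution: y = (2/3)x^3 + Cx^(-3)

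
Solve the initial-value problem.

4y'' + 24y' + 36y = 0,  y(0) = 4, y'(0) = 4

General solution: y = (C₁ + C₂x)e^(-3x)
Repeated root r = -3
Applying ICs: C₁ = 4, C₂ = 16
Particular solution: y = (4 + 16x)e^(-3x)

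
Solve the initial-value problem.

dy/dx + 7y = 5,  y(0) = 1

General solution: y = 5/7 + Ce^(-7x)
Applying y(0) = 1: C = 1 - 5/7 = 2/7
Particular solution: y = 5/7 + (2/7)e^(-7x)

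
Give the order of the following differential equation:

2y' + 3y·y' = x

The order is 1 (highest derivative is of order 1).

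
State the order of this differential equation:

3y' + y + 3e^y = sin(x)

The order is 1 (highest derivative is of order 1).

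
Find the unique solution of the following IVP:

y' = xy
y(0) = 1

General solution: y = Ce^(x²/2)
Applying IC y(0) = 1:
Particular solution: y = e^(x²/2)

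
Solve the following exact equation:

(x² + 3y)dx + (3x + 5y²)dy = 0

Verify exactness: ∂M/∂y = ∂N/∂x ✓
Find F(x,y) such that ∂F/∂x = M, ∂F/∂y = N
Solution: x³/3 + 3xy + 5y³/3 = C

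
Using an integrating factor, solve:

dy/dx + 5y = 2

Using integrating factor method:

General solution: y = 2/5 + Ce^(-5x)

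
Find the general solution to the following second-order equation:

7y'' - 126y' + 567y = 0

Characteristic equation: 7r² - 126r + 567 = 0
Divide by 7: r² - 18r + 81 = 0
Factored: (r - 9)² = 0
Repeated root: r = 9
General solution: y = (C₁ + C₂x)e^(9x)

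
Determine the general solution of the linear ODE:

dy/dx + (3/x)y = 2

Using integrating factor method:

General solution: y = (1/2)x + Cx^(-3)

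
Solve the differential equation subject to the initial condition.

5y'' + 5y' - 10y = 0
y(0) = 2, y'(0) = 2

General solution: y = C₁e^x + C₂e^(-2x)
Applying ICs: C₁ = 2, C₂ = 0
Particular solution: y = 2e^x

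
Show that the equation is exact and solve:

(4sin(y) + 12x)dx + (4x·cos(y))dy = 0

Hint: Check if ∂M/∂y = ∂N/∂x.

Verify exactness: ∂M/∂y = ∂N/∂x ✓
Find F(x,y) such that ∂F/∂x = M, ∂F/∂y = N
Solution: 4x·sin(y) + 6x² = C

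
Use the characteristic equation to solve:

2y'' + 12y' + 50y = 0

Characteristic equation: 2r² + 12r + 50 = 0
Divide by 2: r² + 6r + 25 = 0
Roots: r = -3 ± 4i (complex conjugates)
General solution: y = e^(-3x)(C₁cos(4x) + C₂sin(4x))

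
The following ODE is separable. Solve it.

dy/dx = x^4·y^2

Separating variables and integrating:
-1/y = x^5/5 + C

General solution: y^-1 = (-1/5)x^5 + C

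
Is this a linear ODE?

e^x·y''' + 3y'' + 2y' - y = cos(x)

Yes. Linear (y and its derivatives appear to the first power only, no products of y terms)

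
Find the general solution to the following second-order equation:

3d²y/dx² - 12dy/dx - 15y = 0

Characteristic equation: 3r² - 12r - 15 = 0
Divide by 3: r² - 4r - 5 = 0
Roots: r = 5, -1 (distinct real)
General solution: y = C₁e^(5x) + C₂e^(-x)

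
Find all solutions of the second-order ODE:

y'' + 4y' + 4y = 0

Characteristic equation: r² + 4r + 4 = 0
Factored: (r + 2)² = 0
Repeated root: r = -2
General solution: y = (C₁ + C₂x)e^(-2x)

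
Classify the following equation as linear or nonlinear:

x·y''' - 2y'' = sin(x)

Linear (y and its derivatives appear to the first power only, no products of y terms)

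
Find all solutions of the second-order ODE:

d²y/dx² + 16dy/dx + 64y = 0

Characteristic equation: r² + 16r + 64 = 0
Factored: (r + 8)² = 0
Repeated root: r = -8
General solution: y = (C₁ + C₂x)e^(-8x)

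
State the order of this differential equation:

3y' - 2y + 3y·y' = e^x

The order is 1 (highest derivative is of order 1).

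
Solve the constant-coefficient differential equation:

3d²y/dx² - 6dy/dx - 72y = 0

Characteristic equation: 3r² - 6r - 72 = 0
Divide by 3: r² - 2r - 24 = 0
Roots: r = 6, -4 (distinct real)
General solution: y = C₁e^(6x) + C₂e^(-4x)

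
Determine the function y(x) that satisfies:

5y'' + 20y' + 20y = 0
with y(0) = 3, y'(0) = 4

General solution: y = (C₁ + C₂x)e^(-2x)
Repeated root r = -2
Applying ICs: C₁ = 3, C₂ = 10
Particular solution: y = (3 + 10x)e^(-2x)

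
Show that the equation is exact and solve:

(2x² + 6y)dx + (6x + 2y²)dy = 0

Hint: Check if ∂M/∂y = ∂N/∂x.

Verify exactness: ∂M/∂y = ∂N/∂x ✓
Find F(x,y) such that ∂F/∂x = M, ∂F/∂y = N
Solution: 2x³/3 + 6xy + 2y³/3 = C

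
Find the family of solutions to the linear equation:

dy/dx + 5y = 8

Using integrating factor method:

General solution: y = 8/5 + Ce^(-5x)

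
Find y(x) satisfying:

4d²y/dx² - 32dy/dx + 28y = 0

Characteristic equation: 4r² - 32r + 28 = 0
Divide by 4: r² - 8r + 7 = 0
Roots: r = 1, 7 (distinct real)
General solution: y = C₁e^x + C₂e^(7x)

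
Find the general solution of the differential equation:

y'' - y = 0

Characteristic equation: r² - 1 = 0
Roots: r = 1, -1 (distinct real)
General solution: y = C₁e^x + C₂e^(-x)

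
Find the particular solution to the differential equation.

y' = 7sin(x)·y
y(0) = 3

General solution: y = Ce^(-7cos(x))
Applying IC y(0) = 3:
Particular solution: y = 3e^(7(1-cos(x)))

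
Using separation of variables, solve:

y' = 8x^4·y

Separating variables and integrating:
ln|y| = 8x^5/5 + C

General solution: y = Ce^(8x^5/5)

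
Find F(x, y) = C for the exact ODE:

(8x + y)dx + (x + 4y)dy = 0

Verify exactness: ∂M/∂y = ∂N/∂x ✓
Find F(x,y) such that ∂F/∂x = M, ∂F/∂y = N
Solution: 4x² + xy + 2y² = C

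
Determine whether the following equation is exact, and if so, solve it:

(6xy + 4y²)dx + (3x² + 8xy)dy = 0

Verify exactness: ∂M/∂y = ∂N/∂x ✓
Find F(x,y) such that ∂F/∂x = M, ∂F/∂y = N
Solution: 3x²y + 4xy² = C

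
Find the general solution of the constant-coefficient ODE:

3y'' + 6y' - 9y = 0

Characteristic equation: 3r² + 6r - 9 = 0
Divide by 3: r² + 2r - 3 = 0
Roots: r = 1, -3 (distinct real)
General solution: y = C₁e^x + C₂e^(-3x)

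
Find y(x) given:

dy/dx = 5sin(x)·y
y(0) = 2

General solution: y = Ce^(-5cos(x))
Applying IC y(0) = 2:
Particular solution: y = 2e^(5(1-cos(x)))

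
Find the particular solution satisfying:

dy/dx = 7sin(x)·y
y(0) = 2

General solution: y = Ce^(-7cos(x))
Applying IC y(0) = 2:
Particular solution: y = 2e^(7(1-cos(x)))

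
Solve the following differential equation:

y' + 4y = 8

Using integrating factor method:

General solution: y = 2 + Ce^(-4x)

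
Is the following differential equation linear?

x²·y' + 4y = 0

Yes. Linear (y and its derivatives appear to the first power only, no products of y terms)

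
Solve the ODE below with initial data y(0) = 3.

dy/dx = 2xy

General solution: y = Ce^(x²)
Applying IC y(0) = 3:
Particular solution: y = 3e^(x²)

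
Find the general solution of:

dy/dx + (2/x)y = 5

Using integrating factor method:

General solution: y = (5/3)x + Cx^(-2)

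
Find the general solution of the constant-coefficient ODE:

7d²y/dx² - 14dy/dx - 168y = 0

Characteristic equation: 7r² - 14r - 168 = 0
Divide by 7: r² - 2r - 24 = 0
Roots: r = 6, -4 (distinct real)
General solution: y = C₁e^(6x) + C₂e^(-4x)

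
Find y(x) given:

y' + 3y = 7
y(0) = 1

General solution: y = 7/3 + Ce^(-3x)
Applying y(0) = 1: C = 1 - 7/3 = -4/3
Particular solution: y = 7/3 - (4/3)e^(-3x)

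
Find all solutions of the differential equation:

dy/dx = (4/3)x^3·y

Separating variables and integrating:
ln|y| = x^4/3 + C

General solution: y = Ce^(x^4/3)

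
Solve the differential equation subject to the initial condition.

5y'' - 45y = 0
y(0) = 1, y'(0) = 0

General solution: y = C₁e^(3x) + C₂e^(-3x)
Applying ICs: C₁ = 1/2, C₂ = 1/2
Particular solution: y = (1/2)e^(3x) + (1/2)e^(-3x)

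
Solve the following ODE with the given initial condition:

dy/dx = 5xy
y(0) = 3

General solution: y = Ce^(5x²/2)
Applying IC y(0) = 3:
Particular solution: y = 3e^(5x²/2)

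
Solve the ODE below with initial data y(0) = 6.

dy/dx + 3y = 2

General solution: y = 2/3 + Ce^(-3x)
Applying y(0) = 6: C = 6 - 2/3 = 16/3
Particular solution: y = 2/3 + (16/3)e^(-3x)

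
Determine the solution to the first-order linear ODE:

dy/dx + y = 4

Using integrating factor method:

General solution: y = 4 + Ce^(-x)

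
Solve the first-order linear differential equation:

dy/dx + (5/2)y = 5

Using integrating factor method:

General solution: y = 2 + Ce^(-5x/2)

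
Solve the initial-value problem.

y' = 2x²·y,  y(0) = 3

General solution: y = Ce^(2x³/3)
Applying IC y(0) = 3:
Particular solution: y = 3e^(2x³/3)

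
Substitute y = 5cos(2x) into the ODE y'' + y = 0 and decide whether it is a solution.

Verification:
y'' = -20cos(2x)
y'' + y ≠ 0 (frequency mismatch: got 4 instead of 1)

No, it is not a solution.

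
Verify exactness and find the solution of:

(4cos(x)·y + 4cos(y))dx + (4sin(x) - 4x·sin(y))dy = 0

Verify exactness: ∂M/∂y = ∂N/∂x ✓
Find F(x,y) such that ∂F/∂x = M, ∂F/∂y = N
Solution: 4sin(x)·y + 4x·cos(y) = C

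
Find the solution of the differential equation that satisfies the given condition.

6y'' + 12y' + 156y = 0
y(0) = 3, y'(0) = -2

General solution: y = e^(-x)(C₁cos(5x) + C₂sin(5x))
Complex roots r = -1 ± 5i
Applying ICs: C₁ = 3, C₂ = 1/5
Particular solution: y = e^(-x)(3cos(5x) + (1/5)sin(5x))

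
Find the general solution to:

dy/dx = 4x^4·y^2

Separating variables and integrating:
-1/y = 4x^5/5 + C

General solution: y^-1 = (-4/5)x^5 + C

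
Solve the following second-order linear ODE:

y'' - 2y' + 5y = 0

Characteristic equation: r² - 2r + 5 = 0
Roots: r = 1 ± 2i (complex conjugates)
General solution: y = e^x(C₁cos(2x) + C₂sin(2x))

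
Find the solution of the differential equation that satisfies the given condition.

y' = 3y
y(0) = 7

General solution: y = Ce^(3x)
Applying IC y(0) = 7:
Particular solution: y = 7e^(3x)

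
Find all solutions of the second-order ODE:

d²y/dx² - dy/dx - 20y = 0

Characteristic equation: r² - r - 20 = 0
Roots: r = 5, -4 (distinct real)
General solution: y = C₁e^(5x) + C₂e^(-4x)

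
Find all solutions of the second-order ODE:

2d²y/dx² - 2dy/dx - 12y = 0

Characteristic equation: 2r² - 2r - 12 = 0
Divide by 2: r² - r - 6 = 0
Roots: r = 3, -2 (distinct real)
General solution: y = C₁e^(3x) + C₂e^(-2x)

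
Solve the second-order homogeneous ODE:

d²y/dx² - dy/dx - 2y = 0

Characteristic equation: r² - r - 2 = 0
Roots: r = 2, -1 (distinct real)
General solution: y = C₁e^(2x) + C₂e^(-x)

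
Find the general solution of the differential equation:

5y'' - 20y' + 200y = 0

Characteristic equation: 5r² - 20r + 200 = 0
Divide by 5: r² - 4r + 40 = 0
Roots: r = 2 ± 6i (complex conjugates)
General solution: y = e^(2x)(C₁cos(6x) + C₂sin(6x))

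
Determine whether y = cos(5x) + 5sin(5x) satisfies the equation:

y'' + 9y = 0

Verification:
y'' = -25cos(5x) - 125sin(5x)
y'' + 9y ≠ 0 (frequency mismatch: got 25 instead of 9)

No, it is not a solution.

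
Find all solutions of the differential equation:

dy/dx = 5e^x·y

Separating variables and integrating:
ln|y| = 5e^x + C

General solution: y = Ce^(5e^x)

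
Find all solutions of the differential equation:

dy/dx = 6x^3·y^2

Separating variables and integrating:
-1/y = 3x^4/2 + C

General solution: y^-1 = (-3/2)x^4 + C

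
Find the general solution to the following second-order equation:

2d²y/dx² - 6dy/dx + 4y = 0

Characteristic equation: 2r² - 6r + 4 = 0
Divide by 2: r² - 3r + 2 = 0
Roots: r = 2, 1 (distinct real)
General solution: y = C₁e^(2x) + C₂e^x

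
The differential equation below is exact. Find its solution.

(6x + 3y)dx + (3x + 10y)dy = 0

Verify exactness: ∂M/∂y = ∂N/∂x ✓
Find F(x,y) such that ∂F/∂x = M, ∂F/∂y = N
Solution: 3x² + 3xy + 5y² = C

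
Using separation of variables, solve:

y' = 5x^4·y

Separating variables and integrating:
ln|y| = x^5 + C

General solution: y = Ce^(x^5)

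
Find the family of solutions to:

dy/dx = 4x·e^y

Separating variables and integrating:
-e^(-y) = 2x² + C

General solution: y = -ln(C - 2x²)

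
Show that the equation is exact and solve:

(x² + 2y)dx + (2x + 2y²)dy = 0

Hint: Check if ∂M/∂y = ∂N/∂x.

Verify exactness: ∂M/∂y = ∂N/∂x ✓
Find F(x,y) such that ∂F/∂x = M, ∂F/∂y = N
Solution: x³/3 + 2xy + 2y³/3 = C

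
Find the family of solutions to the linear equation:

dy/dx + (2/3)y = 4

Using integrating factor method:

General solution: y = 6 + Ce^(-2x/3)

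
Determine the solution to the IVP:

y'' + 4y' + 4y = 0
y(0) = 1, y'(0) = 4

General solution: y = (C₁ + C₂x)e^(-2x)
Repeated root r = -2
Applying ICs: C₁ = 1, C₂ = 6
Particular solution: y = (1 + 6x)e^(-2x)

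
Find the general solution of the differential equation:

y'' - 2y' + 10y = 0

Characteristic equation: r² - 2r + 10 = 0
Roots: r = 1 ± 3i (complex conjugates)
General solution: y = e^x(C₁cos(3x) + C₂sin(3x))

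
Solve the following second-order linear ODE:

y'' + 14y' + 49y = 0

Characteristic equation: r² + 14r + 49 = 0
Factored: (r + 7)² = 0
Repeated root: r = -7
General solution: y = (C₁ + C₂x)e^(-7x)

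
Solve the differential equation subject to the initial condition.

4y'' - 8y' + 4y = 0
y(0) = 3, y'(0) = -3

General solution: y = (C₁ + C₂x)e^x
Repeated root r = 1
Applying ICs: C₁ = 3, C₂ = -6
Particular solution: y = (3 - 6x)e^x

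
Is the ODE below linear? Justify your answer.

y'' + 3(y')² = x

No. Nonlinear ((y')² term)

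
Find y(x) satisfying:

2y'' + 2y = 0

Characteristic equation: 2r² + 2 = 0
Divide by 2: r² + 1 = 0
Roots: r = ±i (complex conjugates)
General solution: y = C₁cos(x) + C₂sin(x)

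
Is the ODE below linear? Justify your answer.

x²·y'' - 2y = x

Yes. Linear (y and its derivatives appear to the first power only, no products of y terms)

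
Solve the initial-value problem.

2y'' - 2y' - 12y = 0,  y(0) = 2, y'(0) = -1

General solution: y = C₁e^(3x) + C₂e^(-2x)
Applying ICs: C₁ = 3/5, C₂ = 7/5
Particular solution: y = (3/5)e^(3x) + (7/5)e^(-2x)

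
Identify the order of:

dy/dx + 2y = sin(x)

The order is 1 (highest derivative is of order 1).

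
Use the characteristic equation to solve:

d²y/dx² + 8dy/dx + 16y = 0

Characteristic equation: r² + 8r + 16 = 0
Factored: (r + 4)² = 0
Repeated root: r = -4
General solution: y = (C₁ + C₂x)e^(-4x)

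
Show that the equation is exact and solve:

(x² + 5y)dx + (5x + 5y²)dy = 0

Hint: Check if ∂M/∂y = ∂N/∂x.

Verify exactness: ∂M/∂y = ∂N/∂x ✓
Find F(x,y) such that ∂F/∂x = M, ∂F/∂y = N
Solution: x³/3 + 5xy + 5y³/3 = C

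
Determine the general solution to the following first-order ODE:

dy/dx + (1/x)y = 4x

Using integrating factor method:

General solution: y = (4/3)x^2 + C/x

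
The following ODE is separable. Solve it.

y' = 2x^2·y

Separating variables and integrating:
ln|y| = 2x^3/3 + C

General solution: y = Ce^(2x^3/3)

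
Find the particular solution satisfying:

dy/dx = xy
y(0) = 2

General solution: y = Ce^(x²/2)
Applying IC y(0) = 2:
Particular solution: y = 2e^(x²/2)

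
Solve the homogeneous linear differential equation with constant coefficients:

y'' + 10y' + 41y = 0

Characteristic equation: r² + 10r + 41 = 0
Roots: r = -5 ± 4i (complex conjugates)
General solution: y = e^(-5x)(C₁cos(4x) + C₂sin(4x))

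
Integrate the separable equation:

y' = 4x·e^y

Separating variables and integrating:
-e^(-y) = 2x² + C

General solution: y = -ln(C - 2x²)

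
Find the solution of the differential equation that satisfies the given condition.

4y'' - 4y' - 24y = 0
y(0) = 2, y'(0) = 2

General solution: y = C₁e^(3x) + C₂e^(-2x)
Applying ICs: C₁ = 6/5, C₂ = 4/5
Particular solution: y = (6/5)e^(3x) + (4/5)e^(-2x)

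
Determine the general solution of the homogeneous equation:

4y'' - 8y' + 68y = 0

Characteristic equation: 4r² - 8r + 68 = 0
Divide by 4: r² - 2r + 17 = 0
Roots: r = 1 ± 4i (complex conjugates)
General solution: y = e^x(C₁cos(4x) + C₂sin(4x))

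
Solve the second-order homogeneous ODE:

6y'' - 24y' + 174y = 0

Characteristic equation: 6r² - 24r + 174 = 0
Divide by 6: r² - 4r + 29 = 0
Roots: r = 2 ± 5i (complex conjugates)
General solution: y = e^(2x)(C₁cos(5x) + C₂sin(5x))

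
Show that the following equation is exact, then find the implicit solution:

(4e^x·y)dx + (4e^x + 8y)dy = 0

Verify exactness: ∂M/∂y = ∂N/∂x ✓
Find F(x,y) such that ∂F/∂x = M, ∂F/∂y = N
Solution: 4e^x·y + 4y² = C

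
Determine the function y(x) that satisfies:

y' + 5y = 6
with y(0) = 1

General solution: y = 6/5 + Ce^(-5x)
Applying y(0) = 1: C = 1 - 6/5 = -1/5
Particular solution: y = 6/5 - (1/5)e^(-5x)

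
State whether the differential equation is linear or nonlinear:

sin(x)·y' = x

Linear (y and its derivatives appear to the first power only, no products of y terms)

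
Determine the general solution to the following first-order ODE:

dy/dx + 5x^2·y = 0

Using integrating factor method:

General solution: y = Ce^(-5x^3/3)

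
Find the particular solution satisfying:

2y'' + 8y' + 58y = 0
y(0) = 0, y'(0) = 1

General solution: y = e^(-2x)(C₁cos(5x) + C₂sin(5x))
Complex roots r = -2 ± 5i
Applying ICs: C₁ = 0, C₂ = 1/5
Particular solution: y = e^(-2x)((1/5)sin(5x))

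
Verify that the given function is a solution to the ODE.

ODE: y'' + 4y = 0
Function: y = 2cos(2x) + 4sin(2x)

Verification:
y'' = -8cos(2x) - 16sin(2x)
y'' + 4y = 0 ✓

Yes, it is a solution.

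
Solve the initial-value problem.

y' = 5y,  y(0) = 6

General solution: y = Ce^(5x)
Applying IC y(0) = 6:
Particular solution: y = 6e^(5x)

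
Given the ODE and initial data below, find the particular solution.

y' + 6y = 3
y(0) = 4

General solution: y = 1/2 + Ce^(-6x)
Applying y(0) = 4: C = 4 - 1/2 = 7/2
Particular solution: y = 1/2 + (7/2)e^(-6x)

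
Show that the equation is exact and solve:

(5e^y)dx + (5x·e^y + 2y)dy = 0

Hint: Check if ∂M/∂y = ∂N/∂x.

Verify exactness: ∂M/∂y = ∂N/∂x ✓
Find F(x,y) such that ∂F/∂x = M, ∂F/∂y = N
Solution: 5x·e^y + y² = C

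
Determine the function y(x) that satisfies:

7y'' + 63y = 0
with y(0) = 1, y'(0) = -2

General solution: y = C₁cos(3x) + C₂sin(3x)
Complex roots r = ±3i
Applying ICs: C₁ = 1, C₂ = -2/3
Particular solution: y = cos(3x) - (2/3)sin(3x)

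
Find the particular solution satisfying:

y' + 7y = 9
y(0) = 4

General solution: y = 9/7 + Ce^(-7x)
Applying y(0) = 4: C = 4 - 9/7 = 19/7
Particular solution: y = 9/7 + (19/7)e^(-7x)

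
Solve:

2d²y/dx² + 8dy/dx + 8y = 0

Characteristic equation: 2r² + 8r + 8 = 0
Divide by 2: r² + 4r + 4 = 0
Factored: (r + 2)² = 0
Repeated root: r = -2
General solution: y = (C₁ + C₂x)e^(-2x)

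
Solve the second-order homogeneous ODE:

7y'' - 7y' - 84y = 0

Characteristic equation: 7r² - 7r - 84 = 0
Divide by 7: r² - r - 12 = 0
Roots: r = 4, -3 (distinct real)
General solution: y = C₁e^(4x) + C₂e^(-3x)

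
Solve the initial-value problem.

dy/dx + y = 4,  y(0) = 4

General solution: y = 4 + Ce^(-x)
Applying y(0) = 4: C = 4 - 4 = 0
Particular solution: y = 4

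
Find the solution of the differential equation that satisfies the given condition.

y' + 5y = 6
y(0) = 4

General solution: y = 6/5 + Ce^(-5x)
Applying y(0) = 4: C = 4 - 6/5 = 14/5
Particular solution: y = 6/5 + (14/5)e^(-5x)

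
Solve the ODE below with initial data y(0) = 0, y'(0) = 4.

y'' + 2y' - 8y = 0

General solution: y = C₁e^(2x) + C₂e^(-4x)
Applying ICs: C₁ = 2/3, C₂ = -2/3
Particular solution: y = (2/3)e^(2x) - (2/3)e^(-4x)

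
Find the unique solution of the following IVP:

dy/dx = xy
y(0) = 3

General solution: y = Ce^(x²/2)
Applying IC y(0) = 3:
Particular solution: y = 3e^(x²/2)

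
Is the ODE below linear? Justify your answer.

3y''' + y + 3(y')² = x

No. Nonlinear ((y')² term)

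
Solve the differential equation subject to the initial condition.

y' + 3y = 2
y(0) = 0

General solution: y = 2/3 + Ce^(-3x)
Applying y(0) = 0: C = 0 - 2/3 = -2/3
Particular solution: y = 2/3 - (2/3)e^(-3x)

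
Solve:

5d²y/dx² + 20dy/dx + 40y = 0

Characteristic equation: 5r² + 20r + 40 = 0
Divide by 5: r² + 4r + 8 = 0
Roots: r = -2 ± 2i (complex conjugates)
General solution: y = e^(-2x)(C₁cos(2x) + C₂sin(2x))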